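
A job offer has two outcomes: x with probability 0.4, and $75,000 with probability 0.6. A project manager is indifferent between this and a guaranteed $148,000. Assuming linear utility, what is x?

x = $257,500

0.4·x + 0.6·75000 = 148000
0.4·x = 148000 − 45000 = 103000
x = 103000 / 0.4 = 257500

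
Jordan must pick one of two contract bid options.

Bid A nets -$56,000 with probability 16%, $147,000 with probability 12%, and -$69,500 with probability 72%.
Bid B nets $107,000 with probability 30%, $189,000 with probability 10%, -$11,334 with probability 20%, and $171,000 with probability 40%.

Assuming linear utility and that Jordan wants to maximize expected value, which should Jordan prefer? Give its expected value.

Bid B ($117,133.20)

Bid A = 0.16 × (-56000) + 0.12 × 147000 + 0.72 × (-69500) = -8960 + 17640 − 50040 = -41360
Bid B = 0.3 × 107000 + 0.1 × 189000 + 0.2 × (-11334) + 0.4 × 171000 = 32100 + 18900 − 2266.8 + 68400 = 117133.2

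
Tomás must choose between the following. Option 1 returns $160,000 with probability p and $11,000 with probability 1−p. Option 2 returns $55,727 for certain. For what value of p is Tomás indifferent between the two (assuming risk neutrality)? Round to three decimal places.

p·160000 + (1−p)·11000 = 55727
149000p + 11000 = 55727
p = (55727 − 11000) / 149000

p = 0.300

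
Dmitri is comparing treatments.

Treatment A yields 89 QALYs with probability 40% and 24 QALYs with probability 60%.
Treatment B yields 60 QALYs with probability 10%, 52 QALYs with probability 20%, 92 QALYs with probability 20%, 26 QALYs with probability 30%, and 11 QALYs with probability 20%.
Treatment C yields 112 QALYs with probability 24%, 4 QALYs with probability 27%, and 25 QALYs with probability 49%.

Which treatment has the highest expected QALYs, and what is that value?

Treatment A (50 QALYs)

Treatment A = 0.4 × 89 + 0.6 × 24 = 35.6 + 14.4 = 50
Treatment B = 0.1 × 60 + 0.2 × 52 + 0.2 × 92 + 0.3 × 26 + 0.2 × 11 = 6 + 10.4 + 18.4 + 7.8 + 2.2 = 44.8
Treatment C = 0.24 × 112 + 0.27 × 4 + 0.49 × 25 = 26.88 + 1.08 + 12.25 = 40.21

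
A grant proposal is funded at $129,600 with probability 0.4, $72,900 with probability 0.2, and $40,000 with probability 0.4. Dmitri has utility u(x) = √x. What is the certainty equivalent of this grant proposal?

E[u] = 0.4·√129600 + 0.2·√72900 + 0.4·√40000 = 0.4·360 + 0.2·270 + 0.4·200 = 278
CE = (278)² = 77284

$77,284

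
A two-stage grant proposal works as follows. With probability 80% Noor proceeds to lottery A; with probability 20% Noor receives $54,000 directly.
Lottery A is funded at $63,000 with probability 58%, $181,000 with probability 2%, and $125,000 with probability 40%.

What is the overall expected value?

EV(A) = 0.58 × 63000 + 0.02 × 181000 + 0.4 × 125000 = 36540 + 3620 + 50000 = 90160
Branch B: 54000 (certain)
Overall = 0.8 × 90160 + 0.2 × 54000 = 72128 + 10800 = 82928

$82,928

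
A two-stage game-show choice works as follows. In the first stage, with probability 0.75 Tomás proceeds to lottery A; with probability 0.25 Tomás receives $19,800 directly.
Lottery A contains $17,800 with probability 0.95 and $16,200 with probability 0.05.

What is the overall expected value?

EV(A) = 0.95 × 17800 + 0.05 × 16200 = 16910 + 810 = 17720
Branch B: 19800 (certain)
Overall = 0.75 × 17720 + 0.25 × 19800 = 13290 + 4950 = 18240

$18,240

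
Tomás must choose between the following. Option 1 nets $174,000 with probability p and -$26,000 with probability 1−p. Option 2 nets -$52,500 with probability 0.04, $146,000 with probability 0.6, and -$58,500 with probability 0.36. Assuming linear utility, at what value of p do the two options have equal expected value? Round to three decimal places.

EV(Option 2) = 0.04 × (-52500) + 0.6 × 146000 + 0.36 × (-58500) = -2100 + 87600 − 21060 = 64440
p·174000 + (1−p)·(-26000) = 64440
200000p − 26000 = 64440
p = (64440 + 26000) / 200000

p = 0.452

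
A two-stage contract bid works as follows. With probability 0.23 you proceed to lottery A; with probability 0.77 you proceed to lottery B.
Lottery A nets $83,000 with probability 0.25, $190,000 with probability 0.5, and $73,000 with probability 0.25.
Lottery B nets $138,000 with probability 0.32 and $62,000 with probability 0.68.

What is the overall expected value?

$97,286.40

EV(A) = 0.25 × 83000 + 0.5 × 190000 + 0.25 × 73000 = 20750 + 95000 + 18250 = 134000
EV(B) = 0.32 × 138000 + 0.68 × 62000 = 44160 + 42160 = 86320
Overall = 0.23 × 134000 + 0.77 × 86320 = 30820 + 66466.4 = 97286.4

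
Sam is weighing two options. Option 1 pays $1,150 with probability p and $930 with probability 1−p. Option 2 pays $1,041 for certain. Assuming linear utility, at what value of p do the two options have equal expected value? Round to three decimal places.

p·1150 + (1−p)·930 = 1041
220p + 930 = 1041
p = (1041 − 930) / 220

p = 0.505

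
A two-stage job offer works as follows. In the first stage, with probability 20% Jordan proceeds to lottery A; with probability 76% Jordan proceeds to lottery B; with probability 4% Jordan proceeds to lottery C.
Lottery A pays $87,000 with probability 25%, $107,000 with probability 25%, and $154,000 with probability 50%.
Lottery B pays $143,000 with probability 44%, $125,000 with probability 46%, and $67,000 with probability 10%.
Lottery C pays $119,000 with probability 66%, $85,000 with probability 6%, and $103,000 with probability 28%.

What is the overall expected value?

$126,210.40

EV(A) = 0.25 × 87000 + 0.25 × 107000 + 0.5 × 154000 = 21750 + 26750 + 77000 = 125500
EV(B) = 0.44 × 143000 + 0.46 × 125000 + 0.1 × 67000 = 62920 + 57500 + 6700 = 127120
EV(C) = 0.66 × 119000 + 0.06 × 85000 + 0.28 × 103000 = 78540 + 5100 + 28840 = 112480
Overall = 0.2 × 125500 + 0.76 × 127120 + 0.04 × 112480 = 25100 + 96611.2 + 4499.2 = 126210.4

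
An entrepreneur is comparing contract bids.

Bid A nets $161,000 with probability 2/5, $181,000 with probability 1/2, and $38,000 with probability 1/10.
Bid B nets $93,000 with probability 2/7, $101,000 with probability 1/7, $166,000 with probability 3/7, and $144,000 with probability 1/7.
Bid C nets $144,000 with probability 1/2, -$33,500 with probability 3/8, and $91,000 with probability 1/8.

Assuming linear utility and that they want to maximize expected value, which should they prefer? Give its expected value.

Bid A = 2/5 × 161000 + 1/2 × 181000 + 1/10 × 38000 = 64400 + 90500 + 3800 = 158700
Bid B = 2/7 × 93000 + 1/7 × 101000 + 3/7 × 166000 + 1/7 × 144000 = 26571.4286 + 14428.5714 + 71142.8571 + 20571.4286 = 132714.2857
Bid C = 1/2 × 144000 + 3/8 × (-33500) + 1/8 × 91000 = 72000 − 12562.5 + 11375 = 70812.5

Bid A ($158,700)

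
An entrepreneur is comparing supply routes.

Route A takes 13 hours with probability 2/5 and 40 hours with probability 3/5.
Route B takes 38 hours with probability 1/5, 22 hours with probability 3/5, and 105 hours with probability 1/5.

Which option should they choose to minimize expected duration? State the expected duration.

Route A (29.2 hours)

Route A = 2/5 × 13 + 3/5 × 40 = 5.2 + 24 = 29.2
Route B = 1/5 × 38 + 3/5 × 22 + 1/5 × 105 = 7.6 + 13.2 + 21 = 41.8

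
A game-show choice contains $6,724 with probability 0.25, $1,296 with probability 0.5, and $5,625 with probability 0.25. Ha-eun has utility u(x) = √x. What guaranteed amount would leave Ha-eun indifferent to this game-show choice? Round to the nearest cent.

E[u] = 0.25·√6724 + 0.5·√1296 + 0.25·√5625 = 0.25·82 + 0.5·36 + 0.25·75 = 57.25
CE = (57.25)² = 3277.5625

$3,277.56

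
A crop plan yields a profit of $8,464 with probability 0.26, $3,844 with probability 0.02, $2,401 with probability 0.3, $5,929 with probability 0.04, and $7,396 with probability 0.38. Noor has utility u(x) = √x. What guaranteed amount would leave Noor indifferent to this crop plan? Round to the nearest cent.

E[u] = 0.26·√8464 + 0.02·√3844 + 0.3·√2401 + 0.04·√5929 + 0.38·√7396 = 0.26·92 + 0.02·62 + 0.3·49 + 0.04·77 + 0.38·86 = 75.62
CE = (75.62)² = 5718.3844

$5,718.38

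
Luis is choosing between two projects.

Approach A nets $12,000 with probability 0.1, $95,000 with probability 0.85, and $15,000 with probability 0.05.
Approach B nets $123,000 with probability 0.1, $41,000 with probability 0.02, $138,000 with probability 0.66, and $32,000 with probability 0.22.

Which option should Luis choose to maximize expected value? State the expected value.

Approach B ($111,240)

Approach A = 0.1 × 12000 + 0.85 × 95000 + 0.05 × 15000 = 1200 + 80750 + 750 = 82700
Approach B = 0.1 × 123000 + 0.02 × 41000 + 0.66 × 138000 + 0.22 × 32000 = 12300 + 820 + 91080 + 7040 = 111240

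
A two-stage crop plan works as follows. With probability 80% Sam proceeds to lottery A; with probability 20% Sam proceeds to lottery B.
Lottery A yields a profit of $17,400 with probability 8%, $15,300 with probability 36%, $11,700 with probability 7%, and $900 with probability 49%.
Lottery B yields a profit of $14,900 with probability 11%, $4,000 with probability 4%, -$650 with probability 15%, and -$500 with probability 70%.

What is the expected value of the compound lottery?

EV(A) = 0.08 × 17400 + 0.36 × 15300 + 0.07 × 11700 + 0.49 × 900 = 1392 + 5508 + 819 + 441 = 8160
EV(B) = 0.11 × 14900 + 0.04 × 4000 + 0.15 × (-650) + 0.7 × (-500) = 1639 + 160 − 97.5 − 350 = 1351.5
Overall = 0.8 × 8160 + 0.2 × 1351.5 = 6528 + 270.3 = 6798.3

$6,798.30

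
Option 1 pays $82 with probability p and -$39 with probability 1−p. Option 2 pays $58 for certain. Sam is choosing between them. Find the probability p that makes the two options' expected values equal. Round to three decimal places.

p = 0.802

p·82 + (1−p)·(-39) = 58
121p − 39 = 58
p = (58 + 39) / 121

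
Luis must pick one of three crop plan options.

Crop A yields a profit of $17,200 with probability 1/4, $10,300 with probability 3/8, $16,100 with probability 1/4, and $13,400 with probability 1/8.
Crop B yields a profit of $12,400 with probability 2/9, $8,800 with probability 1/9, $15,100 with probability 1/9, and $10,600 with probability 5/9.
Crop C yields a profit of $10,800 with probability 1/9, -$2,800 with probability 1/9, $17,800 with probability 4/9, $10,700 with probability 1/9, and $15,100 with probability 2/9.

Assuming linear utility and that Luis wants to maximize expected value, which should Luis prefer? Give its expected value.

Crop A ($13,862.50)

Crop A = 1/4 × 17200 + 3/8 × 10300 + 1/4 × 16100 + 1/8 × 13400 = 4300 + 3862.5 + 4025 + 1675 = 13862.5
Crop B = 2/9 × 12400 + 1/9 × 8800 + 1/9 × 15100 + 5/9 × 10600 = 2755.5556 + 977.7778 + 1677.7778 + 5888.8889 = 11300
Crop C = 1/9 × 10800 + 1/9 × (-2800) + 4/9 × 17800 + 1/9 × 10700 + 2/9 × 15100 = 1200 − 311.1111 + 7911.1111 + 1188.8889 + 3355.5556 = 13344.4444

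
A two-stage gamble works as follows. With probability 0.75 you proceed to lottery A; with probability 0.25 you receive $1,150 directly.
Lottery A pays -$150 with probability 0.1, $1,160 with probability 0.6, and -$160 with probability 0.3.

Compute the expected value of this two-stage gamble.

EV(A) = 0.1 × (-150) + 0.6 × 1160 + 0.3 × (-160) = -15 + 696 − 48 = 633
Branch B: 1150 (certain)
Overall = 0.75 × 633 + 0.25 × 1150 = 474.75 + 287.5 = 762.25

$762.25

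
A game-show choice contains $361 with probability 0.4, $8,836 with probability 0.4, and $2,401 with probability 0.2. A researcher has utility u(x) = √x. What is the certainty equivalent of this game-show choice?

$3,025

E[u] = 0.4·√361 + 0.4·√8836 + 0.2·√2401 = 0.4·19 + 0.4·94 + 0.2·49 = 55
CE = (55)² = 3025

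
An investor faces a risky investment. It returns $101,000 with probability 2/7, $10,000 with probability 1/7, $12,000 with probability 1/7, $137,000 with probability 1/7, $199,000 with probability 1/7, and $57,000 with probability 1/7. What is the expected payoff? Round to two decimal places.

$88,142.86

EV = 2/7 × 101000 + 1/7 × 10000 + 1/7 × 12000 + 1/7 × 137000 + 1/7 × 199000 + 1/7 × 57000 = 28857.1429 + 1428.5714 + 1714.2857 + 19571.4286 + 28428.5714 + 8142.8571 = 88142.8571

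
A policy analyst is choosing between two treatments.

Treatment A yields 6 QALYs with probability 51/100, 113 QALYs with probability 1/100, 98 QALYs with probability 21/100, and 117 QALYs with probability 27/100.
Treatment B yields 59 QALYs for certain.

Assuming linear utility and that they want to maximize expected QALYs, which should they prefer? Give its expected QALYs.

Treatment A = 51/100 × 6 + 1/100 × 113 + 21/100 × 98 + 27/100 × 117 = 3.06 + 1.13 + 20.58 + 31.59 = 56.36
Treatment B: 59 (certain)

Treatment B (59 QALYs)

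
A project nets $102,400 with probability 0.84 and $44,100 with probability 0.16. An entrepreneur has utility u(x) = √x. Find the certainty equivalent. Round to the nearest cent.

E[u] = 0.84·√102400 + 0.16·√44100 = 0.84·320 + 0.16·210 = 302.4
CE = (302.4)² = 91445.76

$91,445.76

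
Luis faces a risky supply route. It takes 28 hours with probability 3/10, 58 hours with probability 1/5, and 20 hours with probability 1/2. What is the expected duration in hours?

30 hours

EV = 3/10 × 28 + 1/5 × 58 + 1/2 × 20 = 8.4 + 11.6 + 10 = 30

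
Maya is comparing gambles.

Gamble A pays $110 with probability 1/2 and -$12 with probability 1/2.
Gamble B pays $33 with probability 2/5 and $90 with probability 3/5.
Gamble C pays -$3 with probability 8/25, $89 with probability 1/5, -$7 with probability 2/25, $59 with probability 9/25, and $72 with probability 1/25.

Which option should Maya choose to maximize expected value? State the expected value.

Gamble A = 1/2 × 110 + 1/2 × (-12) = 55 − 6 = 49
Gamble B = 2/5 × 33 + 3/5 × 90 = 13.2 + 54 = 67.2
Gamble C = 8/25 × (-3) + 1/5 × 89 + 2/25 × (-7) + 9/25 × 59 + 1/25 × 72 = -0.96 + 17.8 − 0.56 + 21.24 + 2.88 = 40.4

Gamble B ($67.20)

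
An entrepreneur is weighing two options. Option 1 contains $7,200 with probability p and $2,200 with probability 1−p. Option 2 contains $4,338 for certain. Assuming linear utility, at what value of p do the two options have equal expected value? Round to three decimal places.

p = 0.428

p·7200 + (1−p)·2200 = 4338
5000p + 2200 = 4338
p = (4338 − 2200) / 5000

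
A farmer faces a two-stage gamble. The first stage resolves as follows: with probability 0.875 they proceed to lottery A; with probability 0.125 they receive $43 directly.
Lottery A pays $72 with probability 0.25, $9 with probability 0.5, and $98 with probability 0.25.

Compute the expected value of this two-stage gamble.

EV(A) = 0.25 × 72 + 0.5 × 9 + 0.25 × 98 = 18 + 4.5 + 24.5 = 47
Branch B: 43 (certain)
Overall = 0.875 × 47 + 0.125 × 43 = 41.125 + 5.375 = 46.5

$46.50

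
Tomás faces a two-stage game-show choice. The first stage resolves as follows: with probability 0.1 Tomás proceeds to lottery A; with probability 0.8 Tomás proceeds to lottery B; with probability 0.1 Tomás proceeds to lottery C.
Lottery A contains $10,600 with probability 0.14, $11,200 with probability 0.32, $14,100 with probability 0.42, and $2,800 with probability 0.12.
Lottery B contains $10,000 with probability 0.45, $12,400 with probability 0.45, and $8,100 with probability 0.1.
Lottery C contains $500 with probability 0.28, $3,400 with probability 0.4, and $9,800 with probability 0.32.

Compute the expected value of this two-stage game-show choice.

$10,308.20

EV(A) = 0.14 × 10600 + 0.32 × 11200 + 0.42 × 14100 + 0.12 × 2800 = 1484 + 3584 + 5922 + 336 = 11326
EV(B) = 0.45 × 10000 + 0.45 × 12400 + 0.1 × 8100 = 4500 + 5580 + 810 = 10890
EV(C) = 0.28 × 500 + 0.4 × 3400 + 0.32 × 9800 = 140 + 1360 + 3136 = 4636
Overall = 0.1 × 11326 + 0.8 × 10890 + 0.1 × 4636 = 1132.6 + 8712 + 463.6 = 10308.2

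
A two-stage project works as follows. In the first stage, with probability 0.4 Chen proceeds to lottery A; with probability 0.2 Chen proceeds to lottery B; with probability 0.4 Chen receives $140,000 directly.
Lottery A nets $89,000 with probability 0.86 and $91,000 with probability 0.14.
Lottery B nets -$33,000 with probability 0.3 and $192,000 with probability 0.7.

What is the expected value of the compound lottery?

$116,612

EV(A) = 0.86 × 89000 + 0.14 × 91000 = 76540 + 12740 = 89280
EV(B) = 0.3 × (-33000) + 0.7 × 192000 = -9900 + 134400 = 124500
Branch C: 140000 (certain)
Overall = 0.4 × 89280 + 0.2 × 124500 + 0.4 × 140000 = 35712 + 24900 + 56000 = 116612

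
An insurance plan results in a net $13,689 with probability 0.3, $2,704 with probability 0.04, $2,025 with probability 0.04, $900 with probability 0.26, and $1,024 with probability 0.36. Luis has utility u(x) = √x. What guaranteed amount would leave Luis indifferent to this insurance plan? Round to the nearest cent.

$3,398.89

E[u] = 0.3·√13689 + 0.04·√2704 + 0.04·√2025 + 0.26·√900 + 0.36·√1024 = 0.3·117 + 0.04·52 + 0.04·45 + 0.26·30 + 0.36·32 = 58.3
CE = (58.3)² = 3398.89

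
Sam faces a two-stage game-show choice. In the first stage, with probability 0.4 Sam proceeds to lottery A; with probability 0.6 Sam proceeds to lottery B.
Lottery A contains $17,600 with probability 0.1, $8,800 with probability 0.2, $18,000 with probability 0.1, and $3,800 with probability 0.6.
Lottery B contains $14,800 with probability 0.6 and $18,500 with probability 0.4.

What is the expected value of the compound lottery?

EV(A) = 0.1 × 17600 + 0.2 × 8800 + 0.1 × 18000 + 0.6 × 3800 = 1760 + 1760 + 1800 + 2280 = 7600
EV(B) = 0.6 × 14800 + 0.4 × 18500 = 8880 + 7400 = 16280
Overall = 0.4 × 7600 + 0.6 × 16280 = 3040 + 9768 = 12808

$12,808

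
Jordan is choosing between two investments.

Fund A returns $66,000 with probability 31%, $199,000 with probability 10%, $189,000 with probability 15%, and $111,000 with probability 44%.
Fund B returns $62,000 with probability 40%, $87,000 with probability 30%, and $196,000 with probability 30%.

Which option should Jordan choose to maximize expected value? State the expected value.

Fund A ($117,550)

Fund A = 0.31 × 66000 + 0.1 × 199000 + 0.15 × 189000 + 0.44 × 111000 = 20460 + 19900 + 28350 + 48840 = 117550
Fund B = 0.4 × 62000 + 0.3 × 87000 + 0.3 × 196000 = 24800 + 26100 + 58800 = 109700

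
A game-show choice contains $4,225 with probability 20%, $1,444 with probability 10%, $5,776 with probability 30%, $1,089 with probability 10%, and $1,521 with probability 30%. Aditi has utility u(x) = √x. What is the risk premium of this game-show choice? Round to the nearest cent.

E[u] = 0.2·√4225 + 0.1·√1444 + 0.3·√5776 + 0.1·√1089 + 0.3·√1521 = 0.2·65 + 0.1·38 + 0.3·76 + 0.1·33 + 0.3·39 = 54.6
CE = (54.6)² = 2981.16
Risk premium = EV − CE = 3287.4 − 2981.16 = 306.24

$306.24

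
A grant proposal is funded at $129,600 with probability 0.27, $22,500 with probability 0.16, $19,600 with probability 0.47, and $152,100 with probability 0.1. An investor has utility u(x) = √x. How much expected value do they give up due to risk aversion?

$11,938

E[u] = 0.27·√129600 + 0.16·√22500 + 0.47·√19600 + 0.1·√152100 = 0.27·360 + 0.16·150 + 0.47·140 + 0.1·390 = 226
CE = (226)² = 51076
Risk premium = EV − CE = 63014 − 51076 = 11938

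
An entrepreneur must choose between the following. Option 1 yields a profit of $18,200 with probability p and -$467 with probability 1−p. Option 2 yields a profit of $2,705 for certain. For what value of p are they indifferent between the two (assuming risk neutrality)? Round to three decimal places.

p·18200 + (1−p)·(-467) = 2705
18667p − 467 = 2705
p = (2705 + 467) / 18667

p = 0.170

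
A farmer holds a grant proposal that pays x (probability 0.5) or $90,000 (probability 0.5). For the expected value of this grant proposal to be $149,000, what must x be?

0.5·x + 0.5·90000 = 149000
0.5·x = 149000 − 45000 = 104000
x = 104000 / 0.5 = 208000

x = $208,000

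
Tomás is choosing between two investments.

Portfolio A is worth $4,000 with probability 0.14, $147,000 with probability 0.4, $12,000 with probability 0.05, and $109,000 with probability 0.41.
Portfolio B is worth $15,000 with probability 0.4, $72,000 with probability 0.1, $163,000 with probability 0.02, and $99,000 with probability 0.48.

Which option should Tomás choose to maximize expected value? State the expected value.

Portfolio A = 0.14 × 4000 + 0.4 × 147000 + 0.05 × 12000 + 0.41 × 109000 = 560 + 58800 + 600 + 44690 = 104650
Portfolio B = 0.4 × 15000 + 0.1 × 72000 + 0.02 × 163000 + 0.48 × 99000 = 6000 + 7200 + 3260 + 47520 = 63980

Portfolio A ($104,650)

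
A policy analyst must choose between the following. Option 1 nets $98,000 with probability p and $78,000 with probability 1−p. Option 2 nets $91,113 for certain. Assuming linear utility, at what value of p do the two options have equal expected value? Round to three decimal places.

p·98000 + (1−p)·78000 = 91113
20000p + 78000 = 91113
p = (91113 − 78000) / 20000

p = 0.656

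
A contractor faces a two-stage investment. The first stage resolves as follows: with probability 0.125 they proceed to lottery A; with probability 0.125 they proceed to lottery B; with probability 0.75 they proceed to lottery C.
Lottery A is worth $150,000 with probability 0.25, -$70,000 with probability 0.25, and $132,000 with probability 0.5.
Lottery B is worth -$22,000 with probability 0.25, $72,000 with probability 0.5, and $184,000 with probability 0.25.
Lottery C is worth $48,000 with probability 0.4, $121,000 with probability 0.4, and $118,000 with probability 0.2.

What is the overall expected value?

EV(A) = 0.25 × 150000 + 0.25 × (-70000) + 0.5 × 132000 = 37500 − 17500 + 66000 = 86000
EV(B) = 0.25 × (-22000) + 0.5 × 72000 + 0.25 × 184000 = -5500 + 36000 + 46000 = 76500
EV(C) = 0.4 × 48000 + 0.4 × 121000 + 0.2 × 118000 = 19200 + 48400 + 23600 = 91200
Overall = 0.125 × 86000 + 0.125 × 76500 + 0.75 × 91200 = 10750 + 9562.5 + 68400 = 88712.5

$88,712.50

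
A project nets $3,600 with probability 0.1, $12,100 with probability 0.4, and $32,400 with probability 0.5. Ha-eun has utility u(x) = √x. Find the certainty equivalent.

E[u] = 0.1·√3600 + 0.4·√12100 + 0.5·√32400 = 0.1·60 + 0.4·110 + 0.5·180 = 140
CE = (140)² = 19600

$19,600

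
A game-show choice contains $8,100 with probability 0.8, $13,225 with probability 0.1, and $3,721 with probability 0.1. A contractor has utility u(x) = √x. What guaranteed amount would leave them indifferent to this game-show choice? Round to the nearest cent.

$8,028.16

E[u] = 0.8·√8100 + 0.1·√13225 + 0.1·√3721 = 0.8·90 + 0.1·115 + 0.1·61 = 89.6
CE = (89.6)² = 8028.16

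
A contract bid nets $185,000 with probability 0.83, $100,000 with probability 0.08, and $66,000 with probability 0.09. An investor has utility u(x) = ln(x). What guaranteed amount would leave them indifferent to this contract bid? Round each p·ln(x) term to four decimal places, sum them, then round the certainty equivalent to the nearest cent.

E[u] = 0.83·ln(185000) + 0.08·ln(100000) + 0.09·ln(66000) = 10.0663 + 0.9210 + 0.9988 = 11.9861
CE = e^11.9861 ≈ 160508.15

$160,508.15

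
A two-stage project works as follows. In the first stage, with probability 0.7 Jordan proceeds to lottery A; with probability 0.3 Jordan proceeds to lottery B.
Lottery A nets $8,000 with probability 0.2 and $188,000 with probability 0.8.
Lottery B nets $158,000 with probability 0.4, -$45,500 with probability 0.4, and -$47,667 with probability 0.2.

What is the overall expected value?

EV(A) = 0.2 × 8000 + 0.8 × 188000 = 1600 + 150400 = 152000
EV(B) = 0.4 × 158000 + 0.4 × (-45500) + 0.2 × (-47667) = 63200 − 18200 − 9533.4 = 35466.6
Overall = 0.7 × 152000 + 0.3 × 35466.6 = 106400 + 10639.98 = 117039.98

$117,039.98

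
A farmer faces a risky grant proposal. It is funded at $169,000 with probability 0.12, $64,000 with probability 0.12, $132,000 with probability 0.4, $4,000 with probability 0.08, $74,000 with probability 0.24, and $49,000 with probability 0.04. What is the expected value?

EV = 0.12 × 169000 + 0.12 × 64000 + 0.4 × 132000 + 0.08 × 4000 + 0.24 × 74000 + 0.04 × 49000 = 20280 + 7680 + 52800 + 320 + 17760 + 1960 = 100800

$100,800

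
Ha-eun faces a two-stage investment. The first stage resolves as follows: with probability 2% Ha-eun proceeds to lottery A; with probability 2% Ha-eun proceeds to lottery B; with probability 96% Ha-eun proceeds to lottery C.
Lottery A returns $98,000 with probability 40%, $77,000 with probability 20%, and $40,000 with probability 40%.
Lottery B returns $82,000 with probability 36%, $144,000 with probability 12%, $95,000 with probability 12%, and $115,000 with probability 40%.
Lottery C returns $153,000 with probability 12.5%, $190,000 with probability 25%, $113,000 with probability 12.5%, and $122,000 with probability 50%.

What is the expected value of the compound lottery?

$139,576

EV(A) = 0.4 × 98000 + 0.2 × 77000 + 0.4 × 40000 = 39200 + 15400 + 16000 = 70600
EV(B) = 0.36 × 82000 + 0.12 × 144000 + 0.12 × 95000 + 0.4 × 115000 = 29520 + 17280 + 11400 + 46000 = 104200
EV(C) = 0.125 × 153000 + 0.25 × 190000 + 0.125 × 113000 + 0.5 × 122000 = 19125 + 47500 + 14125 + 61000 = 141750
Overall = 0.02 × 70600 + 0.02 × 104200 + 0.96 × 141750 = 1412 + 2084 + 136080 = 139576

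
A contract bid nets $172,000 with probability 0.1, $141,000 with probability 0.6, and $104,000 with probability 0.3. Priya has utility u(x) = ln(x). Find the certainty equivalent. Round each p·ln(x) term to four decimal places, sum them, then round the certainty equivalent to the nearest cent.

$131,268.48

E[u] = 0.1·ln(172000) + 0.6·ln(141000) + 0.3·ln(104000) = 1.2055 + 7.1139 + 3.4656 = 11.7850
CE = e^11.7850 ≈ 131268.48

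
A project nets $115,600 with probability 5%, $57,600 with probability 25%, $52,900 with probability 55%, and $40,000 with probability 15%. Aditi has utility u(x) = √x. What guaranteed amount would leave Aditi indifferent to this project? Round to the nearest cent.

E[u] = 0.05·√115600 + 0.25·√57600 + 0.55·√52900 + 0.15·√40000 = 0.05·340 + 0.25·240 + 0.55·230 + 0.15·200 = 233.5
CE = (233.5)² = 54522.25

$54,522.25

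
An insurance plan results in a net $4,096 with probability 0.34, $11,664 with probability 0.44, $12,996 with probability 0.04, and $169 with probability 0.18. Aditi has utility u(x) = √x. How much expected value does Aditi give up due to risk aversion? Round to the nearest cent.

E[u] = 0.34·√4096 + 0.44·√11664 + 0.04·√12996 + 0.18·√169 = 0.34·64 + 0.44·108 + 0.04·114 + 0.18·13 = 76.18
CE = (76.18)² = 5803.3924
Risk premium = EV − CE = 7075.06 − 5803.3924 = 1271.6676

$1,271.67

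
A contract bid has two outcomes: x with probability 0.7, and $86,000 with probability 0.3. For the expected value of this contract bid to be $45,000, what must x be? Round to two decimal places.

0.7·x + 0.3·86000 = 45000
0.7·x = 45000 − 25800 = 19200
x = 19200 / 0.7 = 27428.5714

x = $27,428.57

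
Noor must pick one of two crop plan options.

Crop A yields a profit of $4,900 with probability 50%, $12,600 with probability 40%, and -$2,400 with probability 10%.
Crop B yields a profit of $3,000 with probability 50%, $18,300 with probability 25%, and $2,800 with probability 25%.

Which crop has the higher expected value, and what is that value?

Crop A = 0.5 × 4900 + 0.4 × 12600 + 0.1 × (-2400) = 2450 + 5040 − 240 = 7250
Crop B = 0.5 × 3000 + 0.25 × 18300 + 0.25 × 2800 = 1500 + 4575 + 700 = 6775

Crop A ($7,250)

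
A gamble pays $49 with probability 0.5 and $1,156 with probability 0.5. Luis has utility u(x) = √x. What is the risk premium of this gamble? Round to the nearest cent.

E[u] = 0.5·√49 + 0.5·√1156 = 0.5·7 + 0.5·34 = 20.5
CE = (20.5)² = 420.25
Risk premium = EV − CE = 602.5 − 420.25 = 182.25

$182.25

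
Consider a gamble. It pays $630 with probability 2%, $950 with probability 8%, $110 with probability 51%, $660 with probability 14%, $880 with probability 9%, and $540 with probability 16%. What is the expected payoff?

$402.70

EV = 0.02 × 630 + 0.08 × 950 + 0.51 × 110 + 0.14 × 660 + 0.09 × 880 + 0.16 × 540 = 12.6 + 76 + 56.1 + 92.4 + 79.2 + 86.4 = 402.7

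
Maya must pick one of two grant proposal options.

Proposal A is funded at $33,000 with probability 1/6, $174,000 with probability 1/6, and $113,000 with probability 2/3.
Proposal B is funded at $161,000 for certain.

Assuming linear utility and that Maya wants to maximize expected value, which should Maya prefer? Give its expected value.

Proposal A = 1/6 × 33000 + 1/6 × 174000 + 2/3 × 113000 = 5500 + 29000 + 75333.3333 = 109833.3333
Proposal B: 161000 (certain)

Proposal B ($161,000)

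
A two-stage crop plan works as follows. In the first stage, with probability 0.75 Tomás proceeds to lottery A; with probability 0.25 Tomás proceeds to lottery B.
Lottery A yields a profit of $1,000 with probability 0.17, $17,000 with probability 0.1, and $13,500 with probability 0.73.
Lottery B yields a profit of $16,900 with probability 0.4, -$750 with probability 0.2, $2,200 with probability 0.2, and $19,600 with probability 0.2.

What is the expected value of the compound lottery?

EV(A) = 0.17 × 1000 + 0.1 × 17000 + 0.73 × 13500 = 170 + 1700 + 9855 = 11725
EV(B) = 0.4 × 16900 + 0.2 × (-750) + 0.2 × 2200 + 0.2 × 19600 = 6760 − 150 + 440 + 3920 = 10970
Overall = 0.75 × 11725 + 0.25 × 10970 = 8793.75 + 2742.5 = 11536.25

$11,536.25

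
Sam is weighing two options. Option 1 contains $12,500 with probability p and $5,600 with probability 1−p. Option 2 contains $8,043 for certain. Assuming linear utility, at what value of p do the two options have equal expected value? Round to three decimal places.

p = 0.354

p·12500 + (1−p)·5600 = 8043
6900p + 5600 = 8043
p = (8043 − 5600) / 6900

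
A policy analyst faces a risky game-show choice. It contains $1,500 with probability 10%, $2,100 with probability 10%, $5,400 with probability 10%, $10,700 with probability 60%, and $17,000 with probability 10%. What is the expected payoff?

$9,020

EV = 0.1 × 1500 + 0.1 × 2100 + 0.1 × 5400 + 0.6 × 10700 + 0.1 × 17000 = 150 + 210 + 540 + 6420 + 1700 = 9020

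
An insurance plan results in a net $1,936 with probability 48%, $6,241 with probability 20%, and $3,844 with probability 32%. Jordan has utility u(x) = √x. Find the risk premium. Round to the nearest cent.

E[u] = 0.48·√1936 + 0.2·√6241 + 0.32·√3844 = 0.48·44 + 0.2·79 + 0.32·62 = 56.76
CE = (56.76)² = 3221.6976
Risk premium = EV − CE = 3407.56 − 3221.6976 = 185.8624

$185.86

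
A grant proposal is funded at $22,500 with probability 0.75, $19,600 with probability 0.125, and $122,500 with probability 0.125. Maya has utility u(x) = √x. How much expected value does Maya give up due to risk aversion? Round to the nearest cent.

E[u] = 0.75·√22500 + 0.125·√19600 + 0.125·√122500 = 0.75·150 + 0.125·140 + 0.125·350 = 173.75
CE = (173.75)² = 30189.0625
Risk premium = EV − CE = 34637.5 − 30189.0625 = 4448.4375

$4,448.44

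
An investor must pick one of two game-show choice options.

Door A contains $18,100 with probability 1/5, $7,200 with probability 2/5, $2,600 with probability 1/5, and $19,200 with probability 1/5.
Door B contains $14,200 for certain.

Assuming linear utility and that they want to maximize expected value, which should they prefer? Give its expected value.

Door A = 1/5 × 18100 + 2/5 × 7200 + 1/5 × 2600 + 1/5 × 19200 = 3620 + 2880 + 520 + 3840 = 10860
Door B: 14200 (certain)

Door B ($14,200)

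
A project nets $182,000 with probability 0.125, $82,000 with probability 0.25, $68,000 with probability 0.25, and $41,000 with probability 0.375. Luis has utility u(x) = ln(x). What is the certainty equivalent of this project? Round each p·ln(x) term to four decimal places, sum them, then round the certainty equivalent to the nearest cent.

$66,662.64

E[u] = 0.125·ln(182000) + 0.25·ln(82000) + 0.25·ln(68000) + 0.375·ln(41000) = 1.5140 + 2.8286 + 2.7818 + 3.9830 = 11.1074
CE = e^11.1074 ≈ 66662.64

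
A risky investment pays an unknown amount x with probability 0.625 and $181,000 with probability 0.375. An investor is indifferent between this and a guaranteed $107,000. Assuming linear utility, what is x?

0.625·x + 0.375·181000 = 107000
0.625·x = 107000 − 67875 = 39125
x = 39125 / 0.625 = 62600

x = $62,600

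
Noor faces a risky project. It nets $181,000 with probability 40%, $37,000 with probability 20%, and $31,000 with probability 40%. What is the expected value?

$92,200

EV = 0.4 × 181000 + 0.2 × 37000 + 0.4 × 31000 = 72400 + 7400 + 12400 = 92200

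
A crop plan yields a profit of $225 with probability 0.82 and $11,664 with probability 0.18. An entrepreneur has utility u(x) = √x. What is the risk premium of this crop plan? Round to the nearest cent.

$1,276.59

E[u] = 0.82·√225 + 0.18·√11664 = 0.82·15 + 0.18·108 = 31.74
CE = (31.74)² = 1007.4276
Risk premium = EV − CE = 2284.02 − 1007.4276 = 1276.5924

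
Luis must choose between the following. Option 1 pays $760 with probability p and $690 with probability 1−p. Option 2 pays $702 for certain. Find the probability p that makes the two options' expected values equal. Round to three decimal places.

p = 0.171

p·760 + (1−p)·690 = 702
70p + 690 = 702
p = (702 − 690) / 70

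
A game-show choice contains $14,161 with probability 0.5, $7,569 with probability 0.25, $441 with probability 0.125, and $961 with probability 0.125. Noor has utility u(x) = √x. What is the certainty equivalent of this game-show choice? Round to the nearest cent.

E[u] = 0.5·√14161 + 0.25·√7569 + 0.125·√441 + 0.125·√961 = 0.5·119 + 0.25·87 + 0.125·21 + 0.125·31 = 87.75
CE = (87.75)² = 7700.0625

$7,700.06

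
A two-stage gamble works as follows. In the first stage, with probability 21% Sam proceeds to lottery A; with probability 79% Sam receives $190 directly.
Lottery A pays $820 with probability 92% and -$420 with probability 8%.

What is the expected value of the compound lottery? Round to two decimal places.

EV(A) = 0.92 × 820 + 0.08 × (-420) = 754.4 − 33.6 = 720.8
Branch B: 190 (certain)
Overall = 0.21 × 720.8 + 0.79 × 190 = 151.368 + 150.1 = 301.468

$301.47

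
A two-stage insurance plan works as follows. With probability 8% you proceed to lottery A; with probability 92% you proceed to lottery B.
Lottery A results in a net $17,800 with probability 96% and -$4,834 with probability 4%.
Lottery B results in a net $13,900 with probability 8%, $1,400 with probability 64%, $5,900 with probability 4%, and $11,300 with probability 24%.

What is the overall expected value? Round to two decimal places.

$5,911.09

EV(A) = 0.96 × 17800 + 0.04 × (-4834) = 17088 − 193.36 = 16894.64
EV(B) = 0.08 × 13900 + 0.64 × 1400 + 0.04 × 5900 + 0.24 × 11300 = 1112 + 896 + 236 + 2712 = 4956
Overall = 0.08 × 16894.64 + 0.92 × 4956 = 1351.5712 + 4559.52 = 5911.0912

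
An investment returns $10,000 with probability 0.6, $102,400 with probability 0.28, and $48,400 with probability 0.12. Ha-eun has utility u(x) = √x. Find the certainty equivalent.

$30,976

E[u] = 0.6·√10000 + 0.28·√102400 + 0.12·√48400 = 0.6·100 + 0.28·320 + 0.12·220 = 176
CE = (176)² = 30976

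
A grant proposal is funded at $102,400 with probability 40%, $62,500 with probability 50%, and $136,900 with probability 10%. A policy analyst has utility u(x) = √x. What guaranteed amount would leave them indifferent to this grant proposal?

$84,100

E[u] = 0.4·√102400 + 0.5·√62500 + 0.1·√136900 = 0.4·320 + 0.5·250 + 0.1·370 = 290
CE = (290)² = 84100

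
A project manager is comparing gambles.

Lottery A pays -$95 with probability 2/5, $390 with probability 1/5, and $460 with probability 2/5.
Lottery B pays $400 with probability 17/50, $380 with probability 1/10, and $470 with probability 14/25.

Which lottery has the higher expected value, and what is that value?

Lottery A = 2/5 × (-95) + 1/5 × 390 + 2/5 × 460 = -38 + 78 + 184 = 224
Lottery B = 17/50 × 400 + 1/10 × 380 + 14/25 × 470 = 136 + 38 + 263.2 = 437.2

Lottery B ($437.20)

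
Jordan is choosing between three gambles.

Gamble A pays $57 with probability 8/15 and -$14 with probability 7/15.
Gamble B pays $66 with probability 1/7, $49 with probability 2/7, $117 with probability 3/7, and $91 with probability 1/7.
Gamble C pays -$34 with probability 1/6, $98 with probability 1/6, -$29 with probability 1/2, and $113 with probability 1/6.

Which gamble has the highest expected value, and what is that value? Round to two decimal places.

Gamble A = 8/15 × 57 + 7/15 × (-14) = 30.4 − 6.5333 = 23.8667
Gamble B = 1/7 × 66 + 2/7 × 49 + 3/7 × 117 + 1/7 × 91 = 9.4286 + 14 + 50.1429 + 13 = 86.5714
Gamble C = 1/6 × (-34) + 1/6 × 98 + 1/2 × (-29) + 1/6 × 113 = -5.6667 + 16.3333 − 14.5 + 18.8333 = 15

Gamble B ($86.57)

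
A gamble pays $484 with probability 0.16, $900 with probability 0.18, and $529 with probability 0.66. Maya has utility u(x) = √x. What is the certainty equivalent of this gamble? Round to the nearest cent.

E[u] = 0.16·√484 + 0.18·√900 + 0.66·√529 = 0.16·22 + 0.18·30 + 0.66·23 = 24.1
CE = (24.1)² = 580.81

$580.81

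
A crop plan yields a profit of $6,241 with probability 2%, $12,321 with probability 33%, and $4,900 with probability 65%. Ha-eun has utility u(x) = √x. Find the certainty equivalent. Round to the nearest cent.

$7,007.36

E[u] = 0.02·√6241 + 0.33·√12321 + 0.65·√4900 = 0.02·79 + 0.33·111 + 0.65·70 = 83.71
CE = (83.71)² = 7007.3641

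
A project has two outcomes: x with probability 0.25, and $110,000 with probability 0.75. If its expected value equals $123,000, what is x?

x = $162,000

0.25·x + 0.75·110000 = 123000
0.25·x = 123000 − 82500 = 40500
x = 40500 / 0.25 = 162000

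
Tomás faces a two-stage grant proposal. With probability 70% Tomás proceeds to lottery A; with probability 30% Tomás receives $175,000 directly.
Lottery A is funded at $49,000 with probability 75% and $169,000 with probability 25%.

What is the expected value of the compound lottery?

EV(A) = 0.75 × 49000 + 0.25 × 169000 = 36750 + 42250 = 79000
Branch B: 175000 (certain)
Overall = 0.7 × 79000 + 0.3 × 175000 = 55300 + 52500 = 107800

$107,800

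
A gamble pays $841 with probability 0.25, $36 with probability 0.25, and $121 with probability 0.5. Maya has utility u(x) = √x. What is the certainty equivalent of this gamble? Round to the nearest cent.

E[u] = 0.25·√841 + 0.25·√36 + 0.5·√121 = 0.25·29 + 0.25·6 + 0.5·11 = 14.25
CE = (14.25)² = 203.0625

$203.06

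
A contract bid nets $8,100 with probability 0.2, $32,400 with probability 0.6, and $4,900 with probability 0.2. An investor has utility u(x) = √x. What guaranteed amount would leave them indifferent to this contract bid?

$19,600

E[u] = 0.2·√8100 + 0.6·√32400 + 0.2·√4900 = 0.2·90 + 0.6·180 + 0.2·70 = 140
CE = (140)² = 19600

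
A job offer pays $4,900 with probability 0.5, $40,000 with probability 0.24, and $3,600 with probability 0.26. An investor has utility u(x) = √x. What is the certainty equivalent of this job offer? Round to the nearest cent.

$9,721.96

E[u] = 0.5·√4900 + 0.24·√40000 + 0.26·√3600 = 0.5·70 + 0.24·200 + 0.26·60 = 98.6
CE = (98.6)² = 9721.96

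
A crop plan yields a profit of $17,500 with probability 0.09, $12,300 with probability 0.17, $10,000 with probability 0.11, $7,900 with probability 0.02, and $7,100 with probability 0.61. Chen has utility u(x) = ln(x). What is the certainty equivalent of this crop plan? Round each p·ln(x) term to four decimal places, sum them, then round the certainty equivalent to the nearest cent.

E[u] = 0.09·ln(17500) + 0.17·ln(12300) + 0.11·ln(10000) + 0.02·ln(7900) + 0.61·ln(7100) = 0.8793 + 1.6010 + 1.0131 + 0.1795 + 5.4094 = 9.0823
CE = e^9.0823 ≈ 8798.18

$8,798.18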